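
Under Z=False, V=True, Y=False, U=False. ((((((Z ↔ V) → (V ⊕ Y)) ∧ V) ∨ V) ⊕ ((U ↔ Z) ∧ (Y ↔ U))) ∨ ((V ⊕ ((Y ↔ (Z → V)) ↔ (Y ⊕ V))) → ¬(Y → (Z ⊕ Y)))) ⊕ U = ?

Z ↔ V = False ↔ True = False
V ⊕ Y = True ⊕ False = True
(Z ↔ V) → (V ⊕ Y) = False → True = True
((Z ↔ V) → (V ⊕ Y)) ∧ V = True ∧ True = True
(((Z ↔ V) → (V ⊕ Y)) ∧ V) ∨ V = True ∨ True = True
U ↔ Z = False ↔ False = True
Y ↔ U = False ↔ False = True
(U ↔ Z) ∧ (Y ↔ U) = True ∧ True = True
((((Z ↔ V) → (V ⊕ Y)) ∧ V) ∨ V) ⊕ ((U ↔ Z) ∧ (Y ↔ U)) = True ⊕ True = False
Z → V = False → True = True
Y ↔ (Z → V) = False ↔ True = False
Y ⊕ V = False ⊕ True = True
(Y ↔ (Z → V)) ↔ (Y ⊕ V) = False ↔ True = False
V ⊕ ((Y ↔ (Z → V)) ↔ (Y ⊕ V)) = True ⊕ False = True
Z ⊕ Y = False ⊕ False = False
Y → (Z ⊕ Y) = False → False = True
¬(Y → (Z ⊕ Y)) = ¬True = False
(V ⊕ ((Y ↔ (Z → V)) ↔ (Y ⊕ V))) → ¬(Y → (Z ⊕ Y)) = True → False = False
(((((Z ↔ V) → (V ⊕ Y)) ∧ V) ∨ V) ⊕ ((U ↔ Z) ∧ (Y ↔ U))) ∨ ((V ⊕ ((Y ↔ (Z → V)) ↔ (Y ⊕ V))) → ¬(Y → (Z ⊕ Y))) = False ∨ False = False
((((((Z ↔ V) → (V ⊕ Y)) ∧ V) ∨ V) ⊕ ((U ↔ Z) ∧ (Y ↔ U))) ∨ ((V ⊕ ((Y ↔ (Z → V)) ↔ (Y ⊕ V))) → ¬(Y → (Z ⊕ Y)))) ⊕ U = False ⊕ False = False

False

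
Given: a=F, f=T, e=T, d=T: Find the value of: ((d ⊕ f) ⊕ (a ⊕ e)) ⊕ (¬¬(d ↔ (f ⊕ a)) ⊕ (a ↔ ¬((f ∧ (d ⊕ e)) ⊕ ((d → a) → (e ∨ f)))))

d ⊕ f = T ⊕ T = F
a ⊕ e = F ⊕ T = T
(d ⊕ f) ⊕ (a ⊕ e) = F ⊕ T = T
f ⊕ a = T ⊕ F = T
d ↔ (f ⊕ a) = T ↔ T = T
¬(d ↔ (f ⊕ a)) = ¬T = F
¬¬(d ↔ (f ⊕ a)) = ¬F = T
d ⊕ e = T ⊕ T = F
f ∧ (d ⊕ e) = T ∧ F = F
d → a = T → F = F
e ∨ f = T ∨ T = T
(d → a) → (e ∨ f) = F → T = T
(f ∧ (d ⊕ e)) ⊕ ((d → a) → (e ∨ f)) = F ⊕ T = T
¬((f ∧ (d ⊕ e)) ⊕ ((d → a) → (e ∨ f))) = ¬T = F
a ↔ ¬((f ∧ (d ⊕ e)) ⊕ ((d → a) → (e ∨ f))) = F ↔ F = T
¬¬(d ↔ (f ⊕ a)) ⊕ (a ↔ ¬((f ∧ (d ⊕ e)) ⊕ ((d → a) → (e ∨ f)))) = T ⊕ T = F
((d ⊕ f) ⊕ (a ⊕ e)) ⊕ (¬¬(d ↔ (f ⊕ a)) ⊕ (a ↔ ¬((f ∧ (d ⊕ e)) ⊕ ((d → a) → (e ∨ f))))) = T ⊕ F = T

T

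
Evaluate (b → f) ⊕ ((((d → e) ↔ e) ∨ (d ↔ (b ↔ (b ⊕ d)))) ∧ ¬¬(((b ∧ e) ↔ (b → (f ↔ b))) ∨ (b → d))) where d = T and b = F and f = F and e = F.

b → f = F → F = T
d → e = T → F = F
(d → e) ↔ e = F ↔ F = T
b ⊕ d = F ⊕ T = T
b ↔ (b ⊕ d) = F ↔ T = F
d ↔ (b ↔ (b ⊕ d)) = T ↔ F = F
((d → e) ↔ e) ∨ (d ↔ (b ↔ (b ⊕ d))) = T ∨ F = T
b ∧ e = F ∧ F = F
f ↔ b = F ↔ F = T
b → (f ↔ b) = F → T = T
(b ∧ e) ↔ (b → (f ↔ b)) = F ↔ T = F
b → d = F → T = T
((b ∧ e) ↔ (b → (f ↔ b))) ∨ (b → d) = F ∨ T = T
¬(((b ∧ e) ↔ (b → (f ↔ b))) ∨ (b → d)) = ¬T = F
¬¬(((b ∧ e) ↔ (b → (f ↔ b))) ∨ (b → d)) = ¬F = T
(((d → e) ↔ e) ∨ (d ↔ (b ↔ (b ⊕ d)))) ∧ ¬¬(((b ∧ e) ↔ (b → (f ↔ b))) ∨ (b → d)) = T ∧ T = T
(b → f) ⊕ ((((d → e) ↔ e) ∨ (d ↔ (b ↔ (b ⊕ d)))) ∧ ¬¬(((b ∧ e) ↔ (b → (f ↔ b))) ∨ (b → d))) = T ⊕ T = F

F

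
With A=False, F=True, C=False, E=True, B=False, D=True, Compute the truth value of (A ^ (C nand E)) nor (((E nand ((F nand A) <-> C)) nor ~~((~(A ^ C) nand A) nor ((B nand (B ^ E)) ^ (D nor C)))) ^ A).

False

C nand E = False nand True = True
A ^ (C nand E) = False ^ True = True
F nand A = True nand False = True
(F nand A) <-> C = True <-> False = False
E nand ((F nand A) <-> C) = True nand False = True
A ^ C = False ^ False = False
~(A ^ C) = ~False = True
~(A ^ C) nand A = True nand False = True
B ^ E = False ^ True = True
B nand (B ^ E) = False nand True = True
D nor C = True nor False = False
(B nand (B ^ E)) ^ (D nor C) = True ^ False = True
(~(A ^ C) nand A) nor ((B nand (B ^ E)) ^ (D nor C)) = True nor True = False
~((~(A ^ C) nand A) nor ((B nand (B ^ E)) ^ (D nor C))) = ~False = True
~~((~(A ^ C) nand A) nor ((B nand (B ^ E)) ^ (D nor C))) = ~True = False
(E nand ((F nand A) <-> C)) nor ~~((~(A ^ C) nand A) nor ((B nand (B ^ E)) ^ (D nor C))) = True nor False = False
((E nand ((F nand A) <-> C)) nor ~~((~(A ^ C) nand A) nor ((B nand (B ^ E)) ^ (D nor C)))) ^ A = False ^ False = False
(A ^ (C nand E)) nor (((E nand ((F nand A) <-> C)) nor ~~((~(A ^ C) nand A) nor ((B nand (B ^ E)) ^ (D nor C)))) ^ A) = True nor False = False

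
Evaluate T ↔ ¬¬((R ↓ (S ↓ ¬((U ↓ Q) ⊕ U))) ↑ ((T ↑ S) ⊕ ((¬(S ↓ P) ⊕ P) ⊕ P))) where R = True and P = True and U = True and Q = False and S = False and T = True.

U ↓ Q = True ↓ False = False
(U ↓ Q) ⊕ U = False ⊕ True = True
¬((U ↓ Q) ⊕ U) = ¬True = False
S ↓ ¬((U ↓ Q) ⊕ U) = False ↓ False = True
R ↓ (S ↓ ¬((U ↓ Q) ⊕ U)) = True ↓ True = False
T ↑ S = True ↑ False = True
S ↓ P = False ↓ True = False
¬(S ↓ P) = ¬False = True
¬(S ↓ P) ⊕ P = True ⊕ True = False
(¬(S ↓ P) ⊕ P) ⊕ P = False ⊕ True = True
(T ↑ S) ⊕ ((¬(S ↓ P) ⊕ P) ⊕ P) = True ⊕ True = False
(R ↓ (S ↓ ¬((U ↓ Q) ⊕ U))) ↑ ((T ↑ S) ⊕ ((¬(S ↓ P) ⊕ P) ⊕ P)) = False ↑ False = True
¬((R ↓ (S ↓ ¬((U ↓ Q) ⊕ U))) ↑ ((T ↑ S) ⊕ ((¬(S ↓ P) ⊕ P) ⊕ P))) = ¬True = False
¬¬((R ↓ (S ↓ ¬((U ↓ Q) ⊕ U))) ↑ ((T ↑ S) ⊕ ((¬(S ↓ P) ⊕ P) ⊕ P))) = ¬False = True
T ↔ ¬¬((R ↓ (S ↓ ¬((U ↓ Q) ⊕ U))) ↑ ((T ↑ S) ⊕ ((¬(S ↓ P) ⊕ P) ⊕ P))) = True ↔ True = True

True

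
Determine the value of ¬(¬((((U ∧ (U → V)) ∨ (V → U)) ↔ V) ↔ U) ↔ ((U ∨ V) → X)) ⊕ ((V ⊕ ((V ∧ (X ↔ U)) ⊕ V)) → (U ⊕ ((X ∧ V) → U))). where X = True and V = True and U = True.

True

U → V = True → True = True
U ∧ (U → V) = True ∧ True = True
V → U = True → True = True
(U ∧ (U → V)) ∨ (V → U) = True ∨ True = True
((U ∧ (U → V)) ∨ (V → U)) ↔ V = True ↔ True = True
(((U ∧ (U → V)) ∨ (V → U)) ↔ V) ↔ U = True ↔ True = True
¬((((U ∧ (U → V)) ∨ (V → U)) ↔ V) ↔ U) = ¬True = False
U ∨ V = True ∨ True = True
(U ∨ V) → X = True → True = True
¬((((U ∧ (U → V)) ∨ (V → U)) ↔ V) ↔ U) ↔ ((U ∨ V) → X) = False ↔ True = False
¬(¬((((U ∧ (U → V)) ∨ (V → U)) ↔ V) ↔ U) ↔ ((U ∨ V) → X)) = ¬False = True
X ↔ U = True ↔ True = True
V ∧ (X ↔ U) = True ∧ True = True
(V ∧ (X ↔ U)) ⊕ V = True ⊕ True = False
V ⊕ ((V ∧ (X ↔ U)) ⊕ V) = True ⊕ False = True
X ∧ V = True ∧ True = True
(X ∧ V) → U = True → True = True
U ⊕ ((X ∧ V) → U) = True ⊕ True = False
(V ⊕ ((V ∧ (X ↔ U)) ⊕ V)) → (U ⊕ ((X ∧ V) → U)) = True → False = False
¬(¬((((U ∧ (U → V)) ∨ (V → U)) ↔ V) ↔ U) ↔ ((U ∨ V) → X)) ⊕ ((V ⊕ ((V ∧ (X ↔ U)) ⊕ V)) → (U ⊕ ((X ∧ V) → U))) = True ⊕ False = True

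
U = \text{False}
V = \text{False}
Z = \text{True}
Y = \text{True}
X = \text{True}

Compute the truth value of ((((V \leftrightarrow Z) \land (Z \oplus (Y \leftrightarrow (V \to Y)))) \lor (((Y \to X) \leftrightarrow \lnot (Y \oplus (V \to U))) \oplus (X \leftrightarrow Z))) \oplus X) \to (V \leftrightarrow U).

\text{True}

V \leftrightarrow Z = \text{False} \leftrightarrow \text{True} = \text{False}
V \to Y = \text{False} \to \text{True} = \text{True}
Y \leftrightarrow (V \to Y) = \text{True} \leftrightarrow \text{True} = \text{True}
Z \oplus (Y \leftrightarrow (V \to Y)) = \text{True} \oplus \text{True} = \text{False}
(V \leftrightarrow Z) \land (Z \oplus (Y \leftrightarrow (V \to Y))) = \text{False} \land \text{False} = \text{False}
Y \to X = \text{True} \to \text{True} = \text{True}
V \to U = \text{False} \to \text{False} = \text{True}
Y \oplus (V \to U) = \text{True} \oplus \text{True} = \text{False}
\lnot (Y \oplus (V \to U)) = \lnot \text{False} = \text{True}
(Y \to X) \leftrightarrow \lnot (Y \oplus (V \to U)) = \text{True} \leftrightarrow \text{True} = \text{True}
X \leftrightarrow Z = \text{True} \leftrightarrow \text{True} = \text{True}
((Y \to X) \leftrightarrow \lnot (Y \oplus (V \to U))) \oplus (X \leftrightarrow Z) = \text{True} \oplus \text{True} = \text{False}
((V \leftrightarrow Z) \land (Z \oplus (Y \leftrightarrow (V \to Y)))) \lor (((Y \to X) \leftrightarrow \lnot (Y \oplus (V \to U))) \oplus (X \leftrightarrow Z)) = \text{False} \lor \text{False} = \text{False}
(((V \leftrightarrow Z) \land (Z \oplus (Y \leftrightarrow (V \to Y)))) \lor (((Y \to X) \leftrightarrow \lnot (Y \oplus (V \to U))) \oplus (X \leftrightarrow Z))) \oplus X = \text{False} \oplus \text{True} = \text{True}
V \leftrightarrow U = \text{False} \leftrightarrow \text{False} = \text{True}
((((V \leftrightarrow Z) \land (Z \oplus (Y \leftrightarrow (V \to Y)))) \lor (((Y \to X) \leftrightarrow \lnot (Y \oplus (V \to U))) \oplus (X \leftrightarrow Z))) \oplus X) \to (V \leftrightarrow U) = \text{True} \to \text{True} = \text{True}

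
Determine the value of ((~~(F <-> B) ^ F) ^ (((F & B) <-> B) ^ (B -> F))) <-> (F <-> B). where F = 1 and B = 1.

F <-> B = 1 <-> 1 = 1
~(F <-> B) = ~1 = 0
~~(F <-> B) = ~0 = 1
~~(F <-> B) ^ F = 1 ^ 1 = 0
F & B = 1 & 1 = 1
(F & B) <-> B = 1 <-> 1 = 1
B -> F = 1 -> 1 = 1
((F & B) <-> B) ^ (B -> F) = 1 ^ 1 = 0
(~~(F <-> B) ^ F) ^ (((F & B) <-> B) ^ (B -> F)) = 0 ^ 0 = 0
F <-> B = 1 <-> 1 = 1
((~~(F <-> B) ^ F) ^ (((F & B) <-> B) ^ (B -> F))) <-> (F <-> B) = 0 <-> 1 = 0

0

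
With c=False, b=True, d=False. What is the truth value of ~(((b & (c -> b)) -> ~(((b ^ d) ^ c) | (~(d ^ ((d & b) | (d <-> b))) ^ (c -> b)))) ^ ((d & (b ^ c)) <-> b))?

True

c -> b = False -> True = True
b & (c -> b) = True & True = True
b ^ d = True ^ False = True
(b ^ d) ^ c = True ^ False = True
d & b = False & True = False
d <-> b = False <-> True = False
(d & b) | (d <-> b) = False | False = False
d ^ ((d & b) | (d <-> b)) = False ^ False = False
~(d ^ ((d & b) | (d <-> b))) = ~False = True
c -> b = False -> True = True
~(d ^ ((d & b) | (d <-> b))) ^ (c -> b) = True ^ True = False
((b ^ d) ^ c) | (~(d ^ ((d & b) | (d <-> b))) ^ (c -> b)) = True | False = True
~(((b ^ d) ^ c) | (~(d ^ ((d & b) | (d <-> b))) ^ (c -> b))) = ~True = False
(b & (c -> b)) -> ~(((b ^ d) ^ c) | (~(d ^ ((d & b) | (d <-> b))) ^ (c -> b))) = True -> False = False
b ^ c = True ^ False = True
d & (b ^ c) = False & True = False
(d & (b ^ c)) <-> b = False <-> True = False
((b & (c -> b)) -> ~(((b ^ d) ^ c) | (~(d ^ ((d & b) | (d <-> b))) ^ (c -> b)))) ^ ((d & (b ^ c)) <-> b) = False ^ False = False
~(((b & (c -> b)) -> ~(((b ^ d) ^ c) | (~(d ^ ((d & b) | (d <-> b))) ^ (c -> b)))) ^ ((d & (b ^ c)) <-> b)) = ~False = True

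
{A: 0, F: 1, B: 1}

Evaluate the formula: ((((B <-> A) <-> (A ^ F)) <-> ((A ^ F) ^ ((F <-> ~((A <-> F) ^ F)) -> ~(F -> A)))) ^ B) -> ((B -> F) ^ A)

1

B <-> A = 1 <-> 0 = 0
A ^ F = 0 ^ 1 = 1
(B <-> A) <-> (A ^ F) = 0 <-> 1 = 0
A ^ F = 0 ^ 1 = 1
A <-> F = 0 <-> 1 = 0
(A <-> F) ^ F = 0 ^ 1 = 1
~((A <-> F) ^ F) = ~1 = 0
F <-> ~((A <-> F) ^ F) = 1 <-> 0 = 0
F -> A = 1 -> 0 = 0
~(F -> A) = ~0 = 1
(F <-> ~((A <-> F) ^ F)) -> ~(F -> A) = 0 -> 1 = 1
(A ^ F) ^ ((F <-> ~((A <-> F) ^ F)) -> ~(F -> A)) = 1 ^ 1 = 0
((B <-> A) <-> (A ^ F)) <-> ((A ^ F) ^ ((F <-> ~((A <-> F) ^ F)) -> ~(F -> A))) = 0 <-> 0 = 1
(((B <-> A) <-> (A ^ F)) <-> ((A ^ F) ^ ((F <-> ~((A <-> F) ^ F)) -> ~(F -> A)))) ^ B = 1 ^ 1 = 0
B -> F = 1 -> 1 = 1
(B -> F) ^ A = 1 ^ 0 = 1
((((B <-> A) <-> (A ^ F)) <-> ((A ^ F) ^ ((F <-> ~((A <-> F) ^ F)) -> ~(F -> A)))) ^ B) -> ((B -> F) ^ A) = 0 -> 1 = 1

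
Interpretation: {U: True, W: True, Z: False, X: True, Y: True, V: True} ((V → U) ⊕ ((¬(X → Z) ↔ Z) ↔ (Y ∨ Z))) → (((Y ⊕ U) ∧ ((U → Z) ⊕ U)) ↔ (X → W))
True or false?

False

Substituting U=True, W=True, Z=False, X=True, Y=True, V=True:
V → U = True → True = True
X → Z = True → False = False
¬(X → Z) = ¬False = True
¬(X → Z) ↔ Z = True ↔ False = False
Y ∨ Z = True ∨ False = True
(¬(X → Z) ↔ Z) ↔ (Y ∨ Z) = False ↔ True = False
(V → U) ⊕ ((¬(X → Z) ↔ Z) ↔ (Y ∨ Z)) = True ⊕ False = True
Y ⊕ U = True ⊕ True = False
U → Z = True → False = False
(U → Z) ⊕ U = False ⊕ True = True
(Y ⊕ U) ∧ ((U → Z) ⊕ U) = False ∧ True = False
X → W = True → True = True
((Y ⊕ U) ∧ ((U → Z) ⊕ U)) ↔ (X → W) = False ↔ True = False
((V → U) ⊕ ((¬(X → Z) ↔ Z) ↔ (Y ∨ Z))) → (((Y ⊕ U) ∧ ((U → Z) ⊕ U)) ↔ (X → W)) = True → False = False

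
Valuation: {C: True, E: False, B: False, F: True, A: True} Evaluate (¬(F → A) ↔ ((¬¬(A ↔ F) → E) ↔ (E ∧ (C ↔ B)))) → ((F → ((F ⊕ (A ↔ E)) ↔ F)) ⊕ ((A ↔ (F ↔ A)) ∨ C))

True

Substituting C=True, E=False, B=False, F=True, A=True:
F → A = True → True = True
¬(F → A) = ¬True = False
A ↔ F = True ↔ True = True
¬(A ↔ F) = ¬True = False
¬¬(A ↔ F) = ¬False = True
¬¬(A ↔ F) → E = True → False = False
C ↔ B = True ↔ False = False
E ∧ (C ↔ B) = False ∧ False = False
(¬¬(A ↔ F) → E) ↔ (E ∧ (C ↔ B)) = False ↔ False = True
¬(F → A) ↔ ((¬¬(A ↔ F) → E) ↔ (E ∧ (C ↔ B))) = False ↔ True = False
A ↔ E = True ↔ False = False
F ⊕ (A ↔ E) = True ⊕ False = True
(F ⊕ (A ↔ E)) ↔ F = True ↔ True = True
F → ((F ⊕ (A ↔ E)) ↔ F) = True → True = True
F ↔ A = True ↔ True = True
A ↔ (F ↔ A) = True ↔ True = True
(A ↔ (F ↔ A)) ∨ C = True ∨ True = True
(F → ((F ⊕ (A ↔ E)) ↔ F)) ⊕ ((A ↔ (F ↔ A)) ∨ C) = True ⊕ True = False
(¬(F → A) ↔ ((¬¬(A ↔ F) → E) ↔ (E ∧ (C ↔ B)))) → ((F → ((F ⊕ (A ↔ E)) ↔ F)) ⊕ ((A ↔ (F ↔ A)) ∨ C)) = False → False = True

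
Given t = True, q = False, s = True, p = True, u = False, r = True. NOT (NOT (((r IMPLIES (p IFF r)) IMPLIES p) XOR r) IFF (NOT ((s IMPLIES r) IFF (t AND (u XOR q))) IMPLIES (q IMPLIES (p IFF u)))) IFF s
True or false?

Substituting t=True, q=False, s=True, p=True, u=False, r=True:
p IFF r = True IFF True = True
r IMPLIES (p IFF r) = True IMPLIES True = True
(r IMPLIES (p IFF r)) IMPLIES p = True IMPLIES True = True
((r IMPLIES (p IFF r)) IMPLIES p) XOR r = True XOR True = False
NOT (((r IMPLIES (p IFF r)) IMPLIES p) XOR r) = NOT False = True
s IMPLIES r = True IMPLIES True = True
u XOR q = False XOR False = False
t AND (u XOR q) = True AND False = False
(s IMPLIES r) IFF (t AND (u XOR q)) = True IFF False = False
NOT ((s IMPLIES r) IFF (t AND (u XOR q))) = NOT False = True
p IFF u = True IFF False = False
q IMPLIES (p IFF u) = False IMPLIES False = True
NOT ((s IMPLIES r) IFF (t AND (u XOR q))) IMPLIES (q IMPLIES (p IFF u)) = True IMPLIES True = True
NOT (((r IMPLIES (p IFF r)) IMPLIES p) XOR r) IFF (NOT ((s IMPLIES r) IFF (t AND (u XOR q))) IMPLIES (q IMPLIES (p IFF u))) = True IFF True = True
NOT (NOT (((r IMPLIES (p IFF r)) IMPLIES p) XOR r) IFF (NOT ((s IMPLIES r) IFF (t AND (u XOR q))) IMPLIES (q IMPLIES (p IFF u)))) = NOT True = False
NOT (NOT (((r IMPLIES (p IFF r)) IMPLIES p) XOR r) IFF (NOT ((s IMPLIES r) IFF (t AND (u XOR q))) IMPLIES (q IMPLIES (p IFF u)))) IFF s = False IFF True = False

False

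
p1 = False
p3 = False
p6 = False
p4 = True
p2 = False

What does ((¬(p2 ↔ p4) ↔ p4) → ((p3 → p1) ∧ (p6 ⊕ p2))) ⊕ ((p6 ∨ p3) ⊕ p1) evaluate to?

False

Substituting p1=False, p3=False, p6=False, p4=True, p2=False:
p2 ↔ p4 = False ↔ True = False
¬(p2 ↔ p4) = ¬False = True
¬(p2 ↔ p4) ↔ p4 = True ↔ True = True
p3 → p1 = False → False = True
p6 ⊕ p2 = False ⊕ False = False
(p3 → p1) ∧ (p6 ⊕ p2) = True ∧ False = False
(¬(p2 ↔ p4) ↔ p4) → ((p3 → p1) ∧ (p6 ⊕ p2)) = True → False = False
p6 ∨ p3 = False ∨ False = False
(p6 ∨ p3) ⊕ p1 = False ⊕ False = False
((¬(p2 ↔ p4) ↔ p4) → ((p3 → p1) ∧ (p6 ⊕ p2))) ⊕ ((p6 ∨ p3) ⊕ p1) = False ⊕ False = False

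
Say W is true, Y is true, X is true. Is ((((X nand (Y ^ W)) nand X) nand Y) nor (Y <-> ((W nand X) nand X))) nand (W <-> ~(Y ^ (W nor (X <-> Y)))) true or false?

True

Substituting W=True, Y=True, X=True:
Y ^ W = True ^ True = False
X nand (Y ^ W) = True nand False = True
(X nand (Y ^ W)) nand X = True nand True = False
((X nand (Y ^ W)) nand X) nand Y = False nand True = True
W nand X = True nand True = False
(W nand X) nand X = False nand True = True
Y <-> ((W nand X) nand X) = True <-> True = True
(((X nand (Y ^ W)) nand X) nand Y) nor (Y <-> ((W nand X) nand X)) = True nor True = False
X <-> Y = True <-> True = True
W nor (X <-> Y) = True nor True = False
Y ^ (W nor (X <-> Y)) = True ^ False = True
~(Y ^ (W nor (X <-> Y))) = ~True = False
W <-> ~(Y ^ (W nor (X <-> Y))) = True <-> False = False
((((X nand (Y ^ W)) nand X) nand Y) nor (Y <-> ((W nand X) nand X))) nand (W <-> ~(Y ^ (W nor (X <-> Y)))) = False nand False = True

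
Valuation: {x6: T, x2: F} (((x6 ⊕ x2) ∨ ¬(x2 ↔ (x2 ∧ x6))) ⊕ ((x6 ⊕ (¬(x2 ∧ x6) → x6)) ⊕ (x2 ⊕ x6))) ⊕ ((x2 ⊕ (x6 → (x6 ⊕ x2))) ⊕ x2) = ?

T

x6 ⊕ x2 = T ⊕ F = T
x2 ∧ x6 = F ∧ T = F
x2 ↔ (x2 ∧ x6) = F ↔ F = T
¬(x2 ↔ (x2 ∧ x6)) = ¬T = F
(x6 ⊕ x2) ∨ ¬(x2 ↔ (x2 ∧ x6)) = T ∨ F = T
x2 ∧ x6 = F ∧ T = F
¬(x2 ∧ x6) = ¬F = T
¬(x2 ∧ x6) → x6 = T → T = T
x6 ⊕ (¬(x2 ∧ x6) → x6) = T ⊕ T = F
x2 ⊕ x6 = F ⊕ T = T
(x6 ⊕ (¬(x2 ∧ x6) → x6)) ⊕ (x2 ⊕ x6) = F ⊕ T = T
((x6 ⊕ x2) ∨ ¬(x2 ↔ (x2 ∧ x6))) ⊕ ((x6 ⊕ (¬(x2 ∧ x6) → x6)) ⊕ (x2 ⊕ x6)) = T ⊕ T = F
x6 ⊕ x2 = T ⊕ F = T
x6 → (x6 ⊕ x2) = T → T = T
x2 ⊕ (x6 → (x6 ⊕ x2)) = F ⊕ T = T
(x2 ⊕ (x6 → (x6 ⊕ x2))) ⊕ x2 = T ⊕ F = T
(((x6 ⊕ x2) ∨ ¬(x2 ↔ (x2 ∧ x6))) ⊕ ((x6 ⊕ (¬(x2 ∧ x6) → x6)) ⊕ (x2 ⊕ x6))) ⊕ ((x2 ⊕ (x6 → (x6 ⊕ x2))) ⊕ x2) = F ⊕ T = T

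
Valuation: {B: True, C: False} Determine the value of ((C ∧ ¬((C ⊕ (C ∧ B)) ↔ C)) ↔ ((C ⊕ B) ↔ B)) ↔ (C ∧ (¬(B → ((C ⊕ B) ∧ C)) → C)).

Substituting B=True, C=False:
C ∧ B = False ∧ True = False
C ⊕ (C ∧ B) = False ⊕ False = False
(C ⊕ (C ∧ B)) ↔ C = False ↔ False = True
¬((C ⊕ (C ∧ B)) ↔ C) = ¬True = False
C ∧ ¬((C ⊕ (C ∧ B)) ↔ C) = False ∧ False = False
C ⊕ B = False ⊕ True = True
(C ⊕ B) ↔ B = True ↔ True = True
(C ∧ ¬((C ⊕ (C ∧ B)) ↔ C)) ↔ ((C ⊕ B) ↔ B) = False ↔ True = False
C ⊕ B = False ⊕ True = True
(C ⊕ B) ∧ C = True ∧ False = False
B → ((C ⊕ B) ∧ C) = True → False = False
¬(B → ((C ⊕ B) ∧ C)) = ¬False = True
¬(B → ((C ⊕ B) ∧ C)) → C = True → False = False
C ∧ (¬(B → ((C ⊕ B) ∧ C)) → C) = False ∧ False = False
((C ∧ ¬((C ⊕ (C ∧ B)) ↔ C)) ↔ ((C ⊕ B) ↔ B)) ↔ (C ∧ (¬(B → ((C ⊕ B) ∧ C)) → C)) = False ↔ False = True

True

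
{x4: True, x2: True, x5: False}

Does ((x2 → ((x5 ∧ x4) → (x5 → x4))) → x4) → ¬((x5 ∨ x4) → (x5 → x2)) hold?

x5 ∧ x4 = False ∧ True = False
x5 → x4 = False → True = True
(x5 ∧ x4) → (x5 → x4) = False → True = True
x2 → ((x5 ∧ x4) → (x5 → x4)) = True → True = True
(x2 → ((x5 ∧ x4) → (x5 → x4))) → x4 = True → True = True
x5 ∨ x4 = False ∨ True = True
x5 → x2 = False → True = True
(x5 ∨ x4) → (x5 → x2) = True → True = True
¬((x5 ∨ x4) → (x5 → x2)) = ¬True = False
((x2 → ((x5 ∧ x4) → (x5 → x4))) → x4) → ¬((x5 ∨ x4) → (x5 → x2)) = True → False = False

False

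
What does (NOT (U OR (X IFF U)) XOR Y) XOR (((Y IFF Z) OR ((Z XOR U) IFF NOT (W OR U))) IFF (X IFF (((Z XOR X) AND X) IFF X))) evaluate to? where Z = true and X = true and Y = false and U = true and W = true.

Substituting Z=true, X=true, Y=false, U=true, W=true:
X IFF U = true IFF true = true
U OR (X IFF U) = true OR true = true
NOT (U OR (X IFF U)) = NOT true = false
NOT (U OR (X IFF U)) XOR Y = false XOR false = false
Y IFF Z = false IFF true = false
Z XOR U = true XOR true = false
W OR U = true OR true = true
NOT (W OR U) = NOT true = false
(Z XOR U) IFF NOT (W OR U) = false IFF false = true
(Y IFF Z) OR ((Z XOR U) IFF NOT (W OR U)) = false OR true = true
Z XOR X = true XOR true = false
(Z XOR X) AND X = false AND true = false
((Z XOR X) AND X) IFF X = false IFF true = false
X IFF (((Z XOR X) AND X) IFF X) = true IFF false = false
((Y IFF Z) OR ((Z XOR U) IFF NOT (W OR U))) IFF (X IFF (((Z XOR X) AND X) IFF X)) = true IFF false = false
(NOT (U OR (X IFF U)) XOR Y) XOR (((Y IFF Z) OR ((Z XOR U) IFF NOT (W OR U))) IFF (X IFF (((Z XOR X) AND X) IFF X))) = false XOR false = false

false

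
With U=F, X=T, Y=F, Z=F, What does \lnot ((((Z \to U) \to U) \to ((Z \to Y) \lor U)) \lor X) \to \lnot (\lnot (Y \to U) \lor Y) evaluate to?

T

Substituting U=F, X=T, Y=F, Z=F:
Z \to U = F \to F = T
(Z \to U) \to U = T \to F = F
Z \to Y = F \to F = T
(Z \to Y) \lor U = T \lor F = T
((Z \to U) \to U) \to ((Z \to Y) \lor U) = F \to T = T
(((Z \to U) \to U) \to ((Z \to Y) \lor U)) \lor X = T \lor T = T
\lnot ((((Z \to U) \to U) \to ((Z \to Y) \lor U)) \lor X) = \lnot T = F
Y \to U = F \to F = T
\lnot (Y \to U) = \lnot T = F
\lnot (Y \to U) \lor Y = F \lor F = F
\lnot (\lnot (Y \to U) \lor Y) = \lnot F = T
\lnot ((((Z \to U) \to U) \to ((Z \to Y) \lor U)) \lor X) \to \lnot (\lnot (Y \to U) \lor Y) = F \to T = T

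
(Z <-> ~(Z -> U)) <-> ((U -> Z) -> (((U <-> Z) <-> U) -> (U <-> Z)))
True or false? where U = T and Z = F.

Substituting U=T, Z=F:
Z -> U = F -> T = T
~(Z -> U) = ~T = F
Z <-> ~(Z -> U) = F <-> F = T
U -> Z = T -> F = F
U <-> Z = T <-> F = F
(U <-> Z) <-> U = F <-> T = F
U <-> Z = T <-> F = F
((U <-> Z) <-> U) -> (U <-> Z) = F -> F = T
(U -> Z) -> (((U <-> Z) <-> U) -> (U <-> Z)) = F -> T = T
(Z <-> ~(Z -> U)) <-> ((U -> Z) -> (((U <-> Z) <-> U) -> (U <-> Z))) = T <-> T = T

T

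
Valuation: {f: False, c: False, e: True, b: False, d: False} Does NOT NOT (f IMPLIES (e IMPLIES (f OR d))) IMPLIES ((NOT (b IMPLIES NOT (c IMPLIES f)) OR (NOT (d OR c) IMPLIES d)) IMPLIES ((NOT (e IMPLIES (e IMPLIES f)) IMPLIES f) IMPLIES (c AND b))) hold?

f OR d = False OR False = False
e IMPLIES (f OR d) = True IMPLIES False = False
f IMPLIES (e IMPLIES (f OR d)) = False IMPLIES False = True
NOT (f IMPLIES (e IMPLIES (f OR d))) = NOT True = False
NOT NOT (f IMPLIES (e IMPLIES (f OR d))) = NOT False = True
c IMPLIES f = False IMPLIES False = True
NOT (c IMPLIES f) = NOT True = False
b IMPLIES NOT (c IMPLIES f) = False IMPLIES False = True
NOT (b IMPLIES NOT (c IMPLIES f)) = NOT True = False
d OR c = False OR False = False
NOT (d OR c) = NOT False = True
NOT (d OR c) IMPLIES d = True IMPLIES False = False
NOT (b IMPLIES NOT (c IMPLIES f)) OR (NOT (d OR c) IMPLIES d) = False OR False = False
e IMPLIES f = True IMPLIES False = False
e IMPLIES (e IMPLIES f) = True IMPLIES False = False
NOT (e IMPLIES (e IMPLIES f)) = NOT False = True
NOT (e IMPLIES (e IMPLIES f)) IMPLIES f = True IMPLIES False = False
c AND b = False AND False = False
(NOT (e IMPLIES (e IMPLIES f)) IMPLIES f) IMPLIES (c AND b) = False IMPLIES False = True
(NOT (b IMPLIES NOT (c IMPLIES f)) OR (NOT (d OR c) IMPLIES d)) IMPLIES ((NOT (e IMPLIES (e IMPLIES f)) IMPLIES f) IMPLIES (c AND b)) = False IMPLIES True = True
NOT NOT (f IMPLIES (e IMPLIES (f OR d))) IMPLIES ((NOT (b IMPLIES NOT (c IMPLIES f)) OR (NOT (d OR c) IMPLIES d)) IMPLIES ((NOT (e IMPLIES (e IMPLIES f)) IMPLIES f) IMPLIES (c AND b))) = True IMPLIES True = True

True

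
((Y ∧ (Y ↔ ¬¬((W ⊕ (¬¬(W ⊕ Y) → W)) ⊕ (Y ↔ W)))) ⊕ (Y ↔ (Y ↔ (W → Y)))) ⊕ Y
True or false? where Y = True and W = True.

True

Substituting Y=True, W=True:
W ⊕ Y = True ⊕ True = False
¬(W ⊕ Y) = ¬False = True
¬¬(W ⊕ Y) = ¬True = False
¬¬(W ⊕ Y) → W = False → True = True
W ⊕ (¬¬(W ⊕ Y) → W) = True ⊕ True = False
Y ↔ W = True ↔ True = True
(W ⊕ (¬¬(W ⊕ Y) → W)) ⊕ (Y ↔ W) = False ⊕ True = True
¬((W ⊕ (¬¬(W ⊕ Y) → W)) ⊕ (Y ↔ W)) = ¬True = False
¬¬((W ⊕ (¬¬(W ⊕ Y) → W)) ⊕ (Y ↔ W)) = ¬False = True
Y ↔ ¬¬((W ⊕ (¬¬(W ⊕ Y) → W)) ⊕ (Y ↔ W)) = True ↔ True = True
Y ∧ (Y ↔ ¬¬((W ⊕ (¬¬(W ⊕ Y) → W)) ⊕ (Y ↔ W))) = True ∧ True = True
W → Y = True → True = True
Y ↔ (W → Y) = True ↔ True = True
Y ↔ (Y ↔ (W → Y)) = True ↔ True = True
(Y ∧ (Y ↔ ¬¬((W ⊕ (¬¬(W ⊕ Y) → W)) ⊕ (Y ↔ W)))) ⊕ (Y ↔ (Y ↔ (W → Y))) = True ⊕ True = False
((Y ∧ (Y ↔ ¬¬((W ⊕ (¬¬(W ⊕ Y) → W)) ⊕ (Y ↔ W)))) ⊕ (Y ↔ (Y ↔ (W → Y)))) ⊕ Y = False ⊕ True = True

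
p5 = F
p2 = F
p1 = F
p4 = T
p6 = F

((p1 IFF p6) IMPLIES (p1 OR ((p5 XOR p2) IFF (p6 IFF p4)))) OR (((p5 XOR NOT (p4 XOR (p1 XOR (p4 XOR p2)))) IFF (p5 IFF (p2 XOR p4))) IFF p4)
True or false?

T

p1 IFF p6 = F IFF F = T
p5 XOR p2 = F XOR F = F
p6 IFF p4 = F IFF T = F
(p5 XOR p2) IFF (p6 IFF p4) = F IFF F = T
p1 OR ((p5 XOR p2) IFF (p6 IFF p4)) = F OR T = T
(p1 IFF p6) IMPLIES (p1 OR ((p5 XOR p2) IFF (p6 IFF p4))) = T IMPLIES T = T
p4 XOR p2 = T XOR F = T
p1 XOR (p4 XOR p2) = F XOR T = T
p4 XOR (p1 XOR (p4 XOR p2)) = T XOR T = F
NOT (p4 XOR (p1 XOR (p4 XOR p2))) = NOT F = T
p5 XOR NOT (p4 XOR (p1 XOR (p4 XOR p2))) = F XOR T = T
p2 XOR p4 = F XOR T = T
p5 IFF (p2 XOR p4) = F IFF T = F
(p5 XOR NOT (p4 XOR (p1 XOR (p4 XOR p2)))) IFF (p5 IFF (p2 XOR p4)) = T IFF F = F
((p5 XOR NOT (p4 XOR (p1 XOR (p4 XOR p2)))) IFF (p5 IFF (p2 XOR p4))) IFF p4 = F IFF T = F
((p1 IFF p6) IMPLIES (p1 OR ((p5 XOR p2) IFF (p6 IFF p4)))) OR (((p5 XOR NOT (p4 XOR (p1 XOR (p4 XOR p2)))) IFF (p5 IFF (p2 XOR p4))) IFF p4) = T OR F = T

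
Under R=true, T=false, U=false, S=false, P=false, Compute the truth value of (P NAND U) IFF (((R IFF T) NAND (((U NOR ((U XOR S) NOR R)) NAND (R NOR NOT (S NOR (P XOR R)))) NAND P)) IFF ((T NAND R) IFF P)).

false

Substituting R=true, T=false, U=false, S=false, P=false:
P NAND U = false NAND false = true
R IFF T = true IFF false = false
U XOR S = false XOR false = false
(U XOR S) NOR R = false NOR true = false
U NOR ((U XOR S) NOR R) = false NOR false = true
P XOR R = false XOR true = true
S NOR (P XOR R) = false NOR true = false
NOT (S NOR (P XOR R)) = NOT false = true
R NOR NOT (S NOR (P XOR R)) = true NOR true = false
(U NOR ((U XOR S) NOR R)) NAND (R NOR NOT (S NOR (P XOR R))) = true NAND false = true
((U NOR ((U XOR S) NOR R)) NAND (R NOR NOT (S NOR (P XOR R)))) NAND P = true NAND false = true
(R IFF T) NAND (((U NOR ((U XOR S) NOR R)) NAND (R NOR NOT (S NOR (P XOR R)))) NAND P) = false NAND true = true
T NAND R = false NAND true = true
(T NAND R) IFF P = true IFF false = false
((R IFF T) NAND (((U NOR ((U XOR S) NOR R)) NAND (R NOR NOT (S NOR (P XOR R)))) NAND P)) IFF ((T NAND R) IFF P) = true IFF false = false
(P NAND U) IFF (((R IFF T) NAND (((U NOR ((U XOR S) NOR R)) NAND (R NOR NOT (S NOR (P XOR R)))) NAND P)) IFF ((T NAND R) IFF P)) = true IFF false = false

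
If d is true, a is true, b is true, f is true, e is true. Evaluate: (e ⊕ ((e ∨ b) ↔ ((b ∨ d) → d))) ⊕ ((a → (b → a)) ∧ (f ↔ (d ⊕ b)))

Substituting d=T, a=T, b=T, f=T, e=T:
e ∨ b = T ∨ T = T
b ∨ d = T ∨ T = T
(b ∨ d) → d = T → T = T
(e ∨ b) ↔ ((b ∨ d) → d) = T ↔ T = T
e ⊕ ((e ∨ b) ↔ ((b ∨ d) → d)) = T ⊕ T = F
b → a = T → T = T
a → (b → a) = T → T = T
d ⊕ b = T ⊕ T = F
f ↔ (d ⊕ b) = T ↔ F = F
(a → (b → a)) ∧ (f ↔ (d ⊕ b)) = T ∧ F = F
(e ⊕ ((e ∨ b) ↔ ((b ∨ d) → d))) ⊕ ((a → (b → a)) ∧ (f ↔ (d ⊕ b))) = F ⊕ F = F

F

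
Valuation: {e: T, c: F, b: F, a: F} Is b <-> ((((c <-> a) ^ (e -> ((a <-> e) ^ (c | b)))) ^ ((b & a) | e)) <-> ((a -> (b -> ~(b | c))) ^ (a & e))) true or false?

c <-> a = F <-> F = T
a <-> e = F <-> T = F
c | b = F | F = F
(a <-> e) ^ (c | b) = F ^ F = F
e -> ((a <-> e) ^ (c | b)) = T -> F = F
(c <-> a) ^ (e -> ((a <-> e) ^ (c | b))) = T ^ F = T
b & a = F & F = F
(b & a) | e = F | T = T
((c <-> a) ^ (e -> ((a <-> e) ^ (c | b)))) ^ ((b & a) | e) = T ^ T = F
b | c = F | F = F
~(b | c) = ~F = T
b -> ~(b | c) = F -> T = T
a -> (b -> ~(b | c)) = F -> T = T
a & e = F & T = F
(a -> (b -> ~(b | c))) ^ (a & e) = T ^ F = T
(((c <-> a) ^ (e -> ((a <-> e) ^ (c | b)))) ^ ((b & a) | e)) <-> ((a -> (b -> ~(b | c))) ^ (a & e)) = F <-> T = F
b <-> ((((c <-> a) ^ (e -> ((a <-> e) ^ (c | b)))) ^ ((b & a) | e)) <-> ((a -> (b -> ~(b | c))) ^ (a & e))) = F <-> F = T

T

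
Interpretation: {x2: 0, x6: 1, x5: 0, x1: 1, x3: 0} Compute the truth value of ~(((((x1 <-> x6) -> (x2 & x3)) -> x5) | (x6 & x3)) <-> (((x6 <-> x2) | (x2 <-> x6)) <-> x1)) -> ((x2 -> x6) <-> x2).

x1 <-> x6 = 1 <-> 1 = 1
x2 & x3 = 0 & 0 = 0
(x1 <-> x6) -> (x2 & x3) = 1 -> 0 = 0
((x1 <-> x6) -> (x2 & x3)) -> x5 = 0 -> 0 = 1
x6 & x3 = 1 & 0 = 0
(((x1 <-> x6) -> (x2 & x3)) -> x5) | (x6 & x3) = 1 | 0 = 1
x6 <-> x2 = 1 <-> 0 = 0
x2 <-> x6 = 0 <-> 1 = 0
(x6 <-> x2) | (x2 <-> x6) = 0 | 0 = 0
((x6 <-> x2) | (x2 <-> x6)) <-> x1 = 0 <-> 1 = 0
((((x1 <-> x6) -> (x2 & x3)) -> x5) | (x6 & x3)) <-> (((x6 <-> x2) | (x2 <-> x6)) <-> x1) = 1 <-> 0 = 0
~(((((x1 <-> x6) -> (x2 & x3)) -> x5) | (x6 & x3)) <-> (((x6 <-> x2) | (x2 <-> x6)) <-> x1)) = ~0 = 1
x2 -> x6 = 0 -> 1 = 1
(x2 -> x6) <-> x2 = 1 <-> 0 = 0
~(((((x1 <-> x6) -> (x2 & x3)) -> x5) | (x6 & x3)) <-> (((x6 <-> x2) | (x2 <-> x6)) <-> x1)) -> ((x2 -> x6) <-> x2) = 1 -> 0 = 0

0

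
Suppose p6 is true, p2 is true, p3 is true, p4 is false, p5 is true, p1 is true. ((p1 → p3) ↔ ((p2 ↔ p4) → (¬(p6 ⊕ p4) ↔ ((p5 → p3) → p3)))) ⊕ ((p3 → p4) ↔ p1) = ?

p1 → p3 = T → T = T
p2 ↔ p4 = T ↔ F = F
p6 ⊕ p4 = T ⊕ F = T
¬(p6 ⊕ p4) = ¬T = F
p5 → p3 = T → T = T
(p5 → p3) → p3 = T → T = T
¬(p6 ⊕ p4) ↔ ((p5 → p3) → p3) = F ↔ T = F
(p2 ↔ p4) → (¬(p6 ⊕ p4) ↔ ((p5 → p3) → p3)) = F → F = T
(p1 → p3) ↔ ((p2 ↔ p4) → (¬(p6 ⊕ p4) ↔ ((p5 → p3) → p3))) = T ↔ T = T
p3 → p4 = T → F = F
(p3 → p4) ↔ p1 = F ↔ T = F
((p1 → p3) ↔ ((p2 ↔ p4) → (¬(p6 ⊕ p4) ↔ ((p5 → p3) → p3)))) ⊕ ((p3 → p4) ↔ p1) = T ⊕ F = T

T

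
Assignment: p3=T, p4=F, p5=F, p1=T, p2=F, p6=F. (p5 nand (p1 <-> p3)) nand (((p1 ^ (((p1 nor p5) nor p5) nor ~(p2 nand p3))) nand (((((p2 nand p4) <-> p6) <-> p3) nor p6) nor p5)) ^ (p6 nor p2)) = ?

T

p1 <-> p3 = T <-> T = T
p5 nand (p1 <-> p3) = F nand T = T
p1 nor p5 = T nor F = F
(p1 nor p5) nor p5 = F nor F = T
p2 nand p3 = F nand T = T
~(p2 nand p3) = ~T = F
((p1 nor p5) nor p5) nor ~(p2 nand p3) = T nor F = F
p1 ^ (((p1 nor p5) nor p5) nor ~(p2 nand p3)) = T ^ F = T
p2 nand p4 = F nand F = T
(p2 nand p4) <-> p6 = T <-> F = F
((p2 nand p4) <-> p6) <-> p3 = F <-> T = F
(((p2 nand p4) <-> p6) <-> p3) nor p6 = F nor F = T
((((p2 nand p4) <-> p6) <-> p3) nor p6) nor p5 = T nor F = F
(p1 ^ (((p1 nor p5) nor p5) nor ~(p2 nand p3))) nand (((((p2 nand p4) <-> p6) <-> p3) nor p6) nor p5) = T nand F = T
p6 nor p2 = F nor F = T
((p1 ^ (((p1 nor p5) nor p5) nor ~(p2 nand p3))) nand (((((p2 nand p4) <-> p6) <-> p3) nor p6) nor p5)) ^ (p6 nor p2) = T ^ T = F
(p5 nand (p1 <-> p3)) nand (((p1 ^ (((p1 nor p5) nor p5) nor ~(p2 nand p3))) nand (((((p2 nand p4) <-> p6) <-> p3) nor p6) nor p5)) ^ (p6 nor p2)) = T nand F = T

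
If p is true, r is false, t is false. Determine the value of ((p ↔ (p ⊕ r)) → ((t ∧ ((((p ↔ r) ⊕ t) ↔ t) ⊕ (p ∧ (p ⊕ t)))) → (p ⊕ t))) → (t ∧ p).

False

p ⊕ r = True ⊕ False = True
p ↔ (p ⊕ r) = True ↔ True = True
p ↔ r = True ↔ False = False
(p ↔ r) ⊕ t = False ⊕ False = False
((p ↔ r) ⊕ t) ↔ t = False ↔ False = True
p ⊕ t = True ⊕ False = True
p ∧ (p ⊕ t) = True ∧ True = True
(((p ↔ r) ⊕ t) ↔ t) ⊕ (p ∧ (p ⊕ t)) = True ⊕ True = False
t ∧ ((((p ↔ r) ⊕ t) ↔ t) ⊕ (p ∧ (p ⊕ t))) = False ∧ False = False
p ⊕ t = True ⊕ False = True
(t ∧ ((((p ↔ r) ⊕ t) ↔ t) ⊕ (p ∧ (p ⊕ t)))) → (p ⊕ t) = False → True = True
(p ↔ (p ⊕ r)) → ((t ∧ ((((p ↔ r) ⊕ t) ↔ t) ⊕ (p ∧ (p ⊕ t)))) → (p ⊕ t)) = True → True = True
t ∧ p = False ∧ True = False
((p ↔ (p ⊕ r)) → ((t ∧ ((((p ↔ r) ⊕ t) ↔ t) ⊕ (p ∧ (p ⊕ t)))) → (p ⊕ t))) → (t ∧ p) = True → False = False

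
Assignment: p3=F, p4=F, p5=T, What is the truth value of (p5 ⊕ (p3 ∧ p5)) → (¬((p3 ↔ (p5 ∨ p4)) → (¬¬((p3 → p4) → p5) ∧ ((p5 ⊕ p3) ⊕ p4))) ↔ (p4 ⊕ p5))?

F

p3 ∧ p5 = F ∧ T = F
p5 ⊕ (p3 ∧ p5) = T ⊕ F = T
p5 ∨ p4 = T ∨ F = T
p3 ↔ (p5 ∨ p4) = F ↔ T = F
p3 → p4 = F → F = T
(p3 → p4) → p5 = T → T = T
¬((p3 → p4) → p5) = ¬T = F
¬¬((p3 → p4) → p5) = ¬F = T
p5 ⊕ p3 = T ⊕ F = T
(p5 ⊕ p3) ⊕ p4 = T ⊕ F = T
¬¬((p3 → p4) → p5) ∧ ((p5 ⊕ p3) ⊕ p4) = T ∧ T = T
(p3 ↔ (p5 ∨ p4)) → (¬¬((p3 → p4) → p5) ∧ ((p5 ⊕ p3) ⊕ p4)) = F → T = T
¬((p3 ↔ (p5 ∨ p4)) → (¬¬((p3 → p4) → p5) ∧ ((p5 ⊕ p3) ⊕ p4))) = ¬T = F
p4 ⊕ p5 = F ⊕ T = T
¬((p3 ↔ (p5 ∨ p4)) → (¬¬((p3 → p4) → p5) ∧ ((p5 ⊕ p3) ⊕ p4))) ↔ (p4 ⊕ p5) = F ↔ T = F
(p5 ⊕ (p3 ∧ p5)) → (¬((p3 ↔ (p5 ∨ p4)) → (¬¬((p3 → p4) → p5) ∧ ((p5 ⊕ p3) ⊕ p4))) ↔ (p4 ⊕ p5)) = T → F = F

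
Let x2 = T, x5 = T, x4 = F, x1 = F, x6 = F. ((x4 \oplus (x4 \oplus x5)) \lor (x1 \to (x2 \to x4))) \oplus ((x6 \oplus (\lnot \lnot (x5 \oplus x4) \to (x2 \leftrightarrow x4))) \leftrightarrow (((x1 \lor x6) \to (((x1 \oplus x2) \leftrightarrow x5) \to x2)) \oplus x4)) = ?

T

x4 \oplus x5 = F \oplus T = T
x4 \oplus (x4 \oplus x5) = F \oplus T = T
x2 \to x4 = T \to F = F
x1 \to (x2 \to x4) = F \to F = T
(x4 \oplus (x4 \oplus x5)) \lor (x1 \to (x2 \to x4)) = T \lor T = T
x5 \oplus x4 = T \oplus F = T
\lnot (x5 \oplus x4) = \lnot T = F
\lnot \lnot (x5 \oplus x4) = \lnot F = T
x2 \leftrightarrow x4 = T \leftrightarrow F = F
\lnot \lnot (x5 \oplus x4) \to (x2 \leftrightarrow x4) = T \to F = F
x6 \oplus (\lnot \lnot (x5 \oplus x4) \to (x2 \leftrightarrow x4)) = F \oplus F = F
x1 \lor x6 = F \lor F = F
x1 \oplus x2 = F \oplus T = T
(x1 \oplus x2) \leftrightarrow x5 = T \leftrightarrow T = T
((x1 \oplus x2) \leftrightarrow x5) \to x2 = T \to T = T
(x1 \lor x6) \to (((x1 \oplus x2) \leftrightarrow x5) \to x2) = F \to T = T
((x1 \lor x6) \to (((x1 \oplus x2) \leftrightarrow x5) \to x2)) \oplus x4 = T \oplus F = T
(x6 \oplus (\lnot \lnot (x5 \oplus x4) \to (x2 \leftrightarrow x4))) \leftrightarrow (((x1 \lor x6) \to (((x1 \oplus x2) \leftrightarrow x5) \to x2)) \oplus x4) = F \leftrightarrow T = F
((x4 \oplus (x4 \oplus x5)) \lor (x1 \to (x2 \to x4))) \oplus ((x6 \oplus (\lnot \lnot (x5 \oplus x4) \to (x2 \leftrightarrow x4))) \leftrightarrow (((x1 \lor x6) \to (((x1 \oplus x2) \leftrightarrow x5) \to x2)) \oplus x4)) = T \oplus F = T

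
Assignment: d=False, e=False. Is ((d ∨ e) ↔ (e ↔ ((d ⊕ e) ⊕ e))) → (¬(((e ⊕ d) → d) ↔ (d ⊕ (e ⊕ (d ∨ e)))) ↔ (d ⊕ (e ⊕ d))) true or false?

d ∨ e = False ∨ False = False
d ⊕ e = False ⊕ False = False
(d ⊕ e) ⊕ e = False ⊕ False = False
e ↔ ((d ⊕ e) ⊕ e) = False ↔ False = True
(d ∨ e) ↔ (e ↔ ((d ⊕ e) ⊕ e)) = False ↔ True = False
e ⊕ d = False ⊕ False = False
(e ⊕ d) → d = False → False = True
d ∨ e = False ∨ False = False
e ⊕ (d ∨ e) = False ⊕ False = False
d ⊕ (e ⊕ (d ∨ e)) = False ⊕ False = False
((e ⊕ d) → d) ↔ (d ⊕ (e ⊕ (d ∨ e))) = True ↔ False = False
¬(((e ⊕ d) → d) ↔ (d ⊕ (e ⊕ (d ∨ e)))) = ¬False = True
e ⊕ d = False ⊕ False = False
d ⊕ (e ⊕ d) = False ⊕ False = False
¬(((e ⊕ d) → d) ↔ (d ⊕ (e ⊕ (d ∨ e)))) ↔ (d ⊕ (e ⊕ d)) = True ↔ False = False
((d ∨ e) ↔ (e ↔ ((d ⊕ e) ⊕ e))) → (¬(((e ⊕ d) → d) ↔ (d ⊕ (e ⊕ (d ∨ e)))) ↔ (d ⊕ (e ⊕ d))) = False → False = True

True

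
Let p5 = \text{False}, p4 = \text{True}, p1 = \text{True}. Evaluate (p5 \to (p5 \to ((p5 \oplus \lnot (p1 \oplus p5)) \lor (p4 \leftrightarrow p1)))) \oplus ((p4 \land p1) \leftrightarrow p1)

p1 \oplus p5 = \text{True} \oplus \text{False} = \text{True}
\lnot (p1 \oplus p5) = \lnot \text{True} = \text{False}
p5 \oplus \lnot (p1 \oplus p5) = \text{False} \oplus \text{False} = \text{False}
p4 \leftrightarrow p1 = \text{True} \leftrightarrow \text{True} = \text{True}
(p5 \oplus \lnot (p1 \oplus p5)) \lor (p4 \leftrightarrow p1) = \text{False} \lor \text{True} = \text{True}
p5 \to ((p5 \oplus \lnot (p1 \oplus p5)) \lor (p4 \leftrightarrow p1)) = \text{False} \to \text{True} = \text{True}
p5 \to (p5 \to ((p5 \oplus \lnot (p1 \oplus p5)) \lor (p4 \leftrightarrow p1))) = \text{False} \to \text{True} = \text{True}
p4 \land p1 = \text{True} \land \text{True} = \text{True}
(p4 \land p1) \leftrightarrow p1 = \text{True} \leftrightarrow \text{True} = \text{True}
(p5 \to (p5 \to ((p5 \oplus \lnot (p1 \oplus p5)) \lor (p4 \leftrightarrow p1)))) \oplus ((p4 \land p1) \leftrightarrow p1) = \text{True} \oplus \text{True} = \text{False}

\text{False}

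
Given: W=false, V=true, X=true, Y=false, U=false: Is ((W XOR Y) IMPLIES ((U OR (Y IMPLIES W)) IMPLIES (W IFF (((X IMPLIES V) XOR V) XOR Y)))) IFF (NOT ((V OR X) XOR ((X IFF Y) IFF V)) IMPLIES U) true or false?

W XOR Y = false XOR false = false
Y IMPLIES W = false IMPLIES false = true
U OR (Y IMPLIES W) = false OR true = true
X IMPLIES V = true IMPLIES true = true
(X IMPLIES V) XOR V = true XOR true = false
((X IMPLIES V) XOR V) XOR Y = false XOR false = false
W IFF (((X IMPLIES V) XOR V) XOR Y) = false IFF false = true
(U OR (Y IMPLIES W)) IMPLIES (W IFF (((X IMPLIES V) XOR V) XOR Y)) = true IMPLIES true = true
(W XOR Y) IMPLIES ((U OR (Y IMPLIES W)) IMPLIES (W IFF (((X IMPLIES V) XOR V) XOR Y))) = false IMPLIES true = true
V OR X = true OR true = true
X IFF Y = true IFF false = false
(X IFF Y) IFF V = false IFF true = false
(V OR X) XOR ((X IFF Y) IFF V) = true XOR false = true
NOT ((V OR X) XOR ((X IFF Y) IFF V)) = NOT true = false
NOT ((V OR X) XOR ((X IFF Y) IFF V)) IMPLIES U = false IMPLIES false = true
((W XOR Y) IMPLIES ((U OR (Y IMPLIES W)) IMPLIES (W IFF (((X IMPLIES V) XOR V) XOR Y)))) IFF (NOT ((V OR X) XOR ((X IFF Y) IFF V)) IMPLIES U) = true IFF true = true

true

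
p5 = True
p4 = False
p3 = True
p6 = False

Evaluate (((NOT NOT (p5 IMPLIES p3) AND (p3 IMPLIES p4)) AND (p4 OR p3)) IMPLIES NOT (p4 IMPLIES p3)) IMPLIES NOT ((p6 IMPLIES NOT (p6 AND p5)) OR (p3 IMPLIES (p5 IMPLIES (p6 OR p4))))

False

p5 IMPLIES p3 = True IMPLIES True = True
NOT (p5 IMPLIES p3) = NOT True = False
NOT NOT (p5 IMPLIES p3) = NOT False = True
p3 IMPLIES p4 = True IMPLIES False = False
NOT NOT (p5 IMPLIES p3) AND (p3 IMPLIES p4) = True AND False = False
p4 OR p3 = False OR True = True
(NOT NOT (p5 IMPLIES p3) AND (p3 IMPLIES p4)) AND (p4 OR p3) = False AND True = False
p4 IMPLIES p3 = False IMPLIES True = True
NOT (p4 IMPLIES p3) = NOT True = False
((NOT NOT (p5 IMPLIES p3) AND (p3 IMPLIES p4)) AND (p4 OR p3)) IMPLIES NOT (p4 IMPLIES p3) = False IMPLIES False = True
p6 AND p5 = False AND True = False
NOT (p6 AND p5) = NOT False = True
p6 IMPLIES NOT (p6 AND p5) = False IMPLIES True = True
p6 OR p4 = False OR False = False
p5 IMPLIES (p6 OR p4) = True IMPLIES False = False
p3 IMPLIES (p5 IMPLIES (p6 OR p4)) = True IMPLIES False = False
(p6 IMPLIES NOT (p6 AND p5)) OR (p3 IMPLIES (p5 IMPLIES (p6 OR p4))) = True OR False = True
NOT ((p6 IMPLIES NOT (p6 AND p5)) OR (p3 IMPLIES (p5 IMPLIES (p6 OR p4)))) = NOT True = False
(((NOT NOT (p5 IMPLIES p3) AND (p3 IMPLIES p4)) AND (p4 OR p3)) IMPLIES NOT (p4 IMPLIES p3)) IMPLIES NOT ((p6 IMPLIES NOT (p6 AND p5)) OR (p3 IMPLIES (p5 IMPLIES (p6 OR p4)))) = True IMPLIES False = False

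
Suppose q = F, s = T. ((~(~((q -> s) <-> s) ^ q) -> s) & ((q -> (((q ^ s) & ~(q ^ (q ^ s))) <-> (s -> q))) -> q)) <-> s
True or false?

q -> s = F -> T = T
(q -> s) <-> s = T <-> T = T
~((q -> s) <-> s) = ~T = F
~((q -> s) <-> s) ^ q = F ^ F = F
~(~((q -> s) <-> s) ^ q) = ~F = T
~(~((q -> s) <-> s) ^ q) -> s = T -> T = T
q ^ s = F ^ T = T
q ^ s = F ^ T = T
q ^ (q ^ s) = F ^ T = T
~(q ^ (q ^ s)) = ~T = F
(q ^ s) & ~(q ^ (q ^ s)) = T & F = F
s -> q = T -> F = F
((q ^ s) & ~(q ^ (q ^ s))) <-> (s -> q) = F <-> F = T
q -> (((q ^ s) & ~(q ^ (q ^ s))) <-> (s -> q)) = F -> T = T
(q -> (((q ^ s) & ~(q ^ (q ^ s))) <-> (s -> q))) -> q = T -> F = F
(~(~((q -> s) <-> s) ^ q) -> s) & ((q -> (((q ^ s) & ~(q ^ (q ^ s))) <-> (s -> q))) -> q) = T & F = F
((~(~((q -> s) <-> s) ^ q) -> s) & ((q -> (((q ^ s) & ~(q ^ (q ^ s))) <-> (s -> q))) -> q)) <-> s = F <-> T = F

F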